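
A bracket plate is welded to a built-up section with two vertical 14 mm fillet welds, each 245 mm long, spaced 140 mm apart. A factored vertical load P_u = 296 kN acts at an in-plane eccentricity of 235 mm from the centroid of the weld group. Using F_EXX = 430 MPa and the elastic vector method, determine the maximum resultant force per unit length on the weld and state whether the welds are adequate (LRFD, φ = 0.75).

Total weld length L_w = 490 mm. Treat welds as unit-width lines.
Polar moment about centroid: J = 2[d³/12 + d(b/2)²] = 2[245³/12 + 245×70²] = 4852000 mm³.
Direct shear f_v = P/L_w = 296×10³ / 490 = 604.1 N/mm (vertical).
Torsion M = P·e = 296×10³ × 235 = 69560000 N·mm.
Critical point at (x, y) = (70, 122.5) from centroid. f_tx = M·y/J = 1756 N/mm; f_ty = M·x/J = 1004 N/mm.
Resultant f_max = √[f_tx² + (f_v + f_ty)²] = √[1756² + (604.1 + 1004)²] = 2381 N/mm.
Capacity per unit length: φr_n = 0.75 × 0.6 × 430 × (0.707 × 14) = 1915 N/mm.
2381 > 1915 → NOT adequate.

f_max ≈ 2380 N/mm; NOT adequate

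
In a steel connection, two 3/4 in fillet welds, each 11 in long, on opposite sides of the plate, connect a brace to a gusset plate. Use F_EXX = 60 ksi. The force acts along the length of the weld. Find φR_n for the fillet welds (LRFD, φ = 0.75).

Effective throat t_e = 0.707 × 0.75 = 0.5302 in.
Total length L = 22 in; A_we = 0.5302 × 22 = 11.67 in².
F_nw = 0.6 F_EXX = 0.6 × 60 = 36 ksi.
φR_n = 0.75 × 36 × 11.67 = 315 kip.

φR_n ≈ 315 kip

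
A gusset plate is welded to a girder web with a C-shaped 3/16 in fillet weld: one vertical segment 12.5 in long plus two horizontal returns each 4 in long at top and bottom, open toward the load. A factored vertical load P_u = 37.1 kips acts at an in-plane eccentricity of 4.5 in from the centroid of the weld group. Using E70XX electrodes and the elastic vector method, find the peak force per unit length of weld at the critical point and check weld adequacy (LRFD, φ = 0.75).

E70XX → F_EXX = 70 ksi.
Total weld length L_w = 20.5 in. Treat welds as unit-width lines.
Centroid: x̄ = 2×4×2 / 20.5 = 0.7805 in from the vertical weld.
Polar moment about centroid: J = I_x + I_y = [12.5³/12 + 2×4×6.25²] + [12.5×0.7805² + 2(4³/12 + 4×1.22²)] = 505.4 in³.
Direct shear f_v = P/L_w = 37.1 / 20.5 = 1.81 kip/in (vertical).
Torsion M = P·e = 37.1 × 4.5 = 166.95 kip·in.
Critical point at (x, y) = (3.22, 6.25) from centroid. f_tx = M·y/J = 2.064 kip/in; f_ty = M·x/J = 1.063 kip/in.
Resultant f_max = √[f_tx² + (f_v + f_ty)²] = √[2.064² + (1.81 + 1.063)²] = 3.538 kip/in.
Capacity per unit length: φr_n = 0.75 × 0.6 × 70 × (0.707 × 0.1875) = 4.176 kip/in.
3.538 ≤ 4.176 → adequate.

f_max ≈ 3.54 kip/in; adequate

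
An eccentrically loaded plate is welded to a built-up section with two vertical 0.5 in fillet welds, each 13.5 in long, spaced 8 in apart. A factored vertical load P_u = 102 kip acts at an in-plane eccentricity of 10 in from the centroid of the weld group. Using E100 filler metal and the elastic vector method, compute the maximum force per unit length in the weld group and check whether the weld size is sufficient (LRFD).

f_max ≈ 11.9 kip/in; adequate

E100XX → F_EXX = 100 ksi.
Total weld length L_w = 27 in. Treat welds as unit-width lines.
Polar moment about centroid: J = 2[d³/12 + d(b/2)²] = 2[13.5³/12 + 13.5×4²] = 842.1 in³.
Direct shear f_v = P/L_w = 102 / 27 = 3.778 kip/in (vertical).
Torsion M = P·e = 102 × 10 = 1020 kip·in.
Critical point at (x, y) = (4, 6.75) from centroid. f_tx = M·y/J = 8.176 kip/in; f_ty = M·x/J = 4.845 kip/in.
Resultant f_max = √[f_tx² + (f_v + f_ty)²] = √[8.176² + (3.778 + 4.845)²] = 11.88 kip/in.
Capacity per unit length: φr_n = 0.75 × 0.6 × 100 × (0.707 × 0.5) = 15.91 kip/in.
11.88 ≤ 15.91 → adequate.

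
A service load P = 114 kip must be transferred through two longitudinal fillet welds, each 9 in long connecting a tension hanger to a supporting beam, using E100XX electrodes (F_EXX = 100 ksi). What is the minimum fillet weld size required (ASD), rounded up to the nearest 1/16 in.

w = 5/16 in

Total weld length L = 18 in.
Required throat t_e = P × Ω / (0.6 F_EXX × L) = 114 × 2.0 / (0.6 × 100 × 18) = 0.2111 in.
Required leg w = t_e / 0.707 = 0.2986 in → use 5/16 in.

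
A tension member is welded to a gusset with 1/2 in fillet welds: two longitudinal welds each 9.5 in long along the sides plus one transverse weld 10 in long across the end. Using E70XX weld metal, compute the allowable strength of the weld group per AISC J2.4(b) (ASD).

R_n/Ω ≈ 231 kip

E70XX → F_EXX = 70 ksi.
t_e = 0.707 × 0.5 = 0.3535 in.
R_nwl = 0.6 × 70 × 0.3535 × 19 = 282.1 kip (longitudinal, 2 welds).
R_nwt = 0.6 × 70 × 0.3535 × 10 = 148.5 kip (transverse, base value).
(i) R_nwl + R_nwt = 430.6 kip; (ii) 0.85 R_nwl + 1.5 R_nwt = 462.5 kip.
R_n = max = 462.5 kip [governs: (ii)]; R_n/Ω = 231.2 kip.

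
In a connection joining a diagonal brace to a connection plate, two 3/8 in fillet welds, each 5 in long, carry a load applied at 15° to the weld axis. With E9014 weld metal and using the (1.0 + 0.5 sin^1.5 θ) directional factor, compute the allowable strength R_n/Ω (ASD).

R_n/Ω ≈ 76.3 kip

E90XX → F_EXX = 90 ksi.
t_e = 0.707 × 0.375 = 0.2651 in; A_we = 0.2651 × 10 = 2.651 in².
Directional factor: 1.0 + 0.5 sin^1.5(15°) = 1.066.
F_nw = 0.6 × 90 × 1.066 = 57.56 ksi.
R_n/Ω = (57.56 × 2.651) / 2.0 = 76.3 kip.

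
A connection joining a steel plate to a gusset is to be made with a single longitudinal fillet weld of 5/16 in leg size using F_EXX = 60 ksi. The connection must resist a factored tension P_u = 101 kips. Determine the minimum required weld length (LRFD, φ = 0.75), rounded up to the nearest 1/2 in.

L = 17 in

Throat t_e = 0.707 × 0.3125 = 0.2209 in.
φr_n = 0.75 × 0.6 × 60 × 0.2209 = 5.965 kips/in.
L_req = P_u / φr_n = 101 / 5.965 = 16.93 in total.
Round up → use L = 17 in.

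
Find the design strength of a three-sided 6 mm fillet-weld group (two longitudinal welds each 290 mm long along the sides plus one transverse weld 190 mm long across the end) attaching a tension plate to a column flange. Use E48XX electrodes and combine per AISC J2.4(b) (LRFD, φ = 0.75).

φR_n ≈ 713 kN

E48XX → F_EXX = 480 MPa.
t_e = 0.707 × 6 = 4.242 mm.
R_nwl = 0.6 × 480 × 4.242 × 580 × 10⁻³ = 708.6 kN (longitudinal, 2 welds).
R_nwt = 0.6 × 480 × 4.242 × 190 × 10⁻³ = 232.1 kN (transverse, base value).
(i) R_nwl + R_nwt = 940.7 kN; (ii) 0.85 R_nwl + 1.5 R_nwt = 950.5 kN.
R_n = max = 950.5 kN [governs: (ii)]; φR_n = 712.9 kN.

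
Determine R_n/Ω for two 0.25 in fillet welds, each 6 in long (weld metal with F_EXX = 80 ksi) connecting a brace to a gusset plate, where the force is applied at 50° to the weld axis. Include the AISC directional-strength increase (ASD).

t_e = 0.707 × 0.25 = 0.1767 in; A_we = 0.1767 × 12 = 2.121 in².
Directional factor: 1.0 + 0.5 sin^1.5(50°) = 1.335.
F_nw = 0.6 × 80 × 1.335 = 64.09 ksi.
R_n/Ω = (64.09 × 2.121) / 2.0 = 67.97 kip.

R_n/Ω ≈ 68 kip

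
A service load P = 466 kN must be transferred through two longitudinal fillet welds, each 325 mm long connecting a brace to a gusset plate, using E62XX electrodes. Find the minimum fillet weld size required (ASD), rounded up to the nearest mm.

E62XX → F_EXX = 620 MPa.
Total weld length L = 650 mm.
Required throat t_e = P × Ω / (0.6 F_EXX × L) = 466 × 2.0 / (0.6 × 620 × 650 × 10⁻³) = 3.854 mm.
Required leg w = t_e / 0.707 = 5.452 mm → use 6 mm.

w = 6 mm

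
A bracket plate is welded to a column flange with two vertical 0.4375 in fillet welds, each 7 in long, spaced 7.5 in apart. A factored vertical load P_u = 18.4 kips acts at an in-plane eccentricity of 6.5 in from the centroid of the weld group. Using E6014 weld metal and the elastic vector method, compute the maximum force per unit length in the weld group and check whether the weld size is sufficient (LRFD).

f_max ≈ 3.49 kip/in; adequate

E60XX → F_EXX = 60 ksi.
Total weld length L_w = 14 in. Treat welds as unit-width lines.
Polar moment about centroid: J = 2[d³/12 + d(b/2)²] = 2[7³/12 + 7×3.75²] = 254 in³.
Direct shear f_v = P/L_w = 18.4 / 14 = 1.314 kip/in (vertical).
Torsion M = P·e = 18.4 × 6.5 = 119.6 kip·in.
Critical point at (x, y) = (3.75, 3.5) from centroid. f_tx = M·y/J = 1.648 kip/in; f_ty = M·x/J = 1.765 kip/in.
Resultant f_max = √[f_tx² + (f_v + f_ty)²] = √[1.648² + (1.314 + 1.765)²] = 3.493 kip/in.
Capacity per unit length: φr_n = 0.75 × 0.6 × 60 × (0.707 × 0.4375) = 8.351 kip/in.
3.493 ≤ 8.351 → adequate.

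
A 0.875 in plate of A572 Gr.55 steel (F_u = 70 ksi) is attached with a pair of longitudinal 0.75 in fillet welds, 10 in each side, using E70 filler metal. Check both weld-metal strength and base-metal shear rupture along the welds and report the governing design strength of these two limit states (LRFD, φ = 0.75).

φR_n ≈ 334 kip (weld metal governs)

E70XX → F_EXX = 70 ksi.
t_e = 0.707 × 0.75 = 0.5302 in; L = 20 in.
Weld metal: φR_n = 0.75 × 0.6 × 70 × 0.5302 × 20 = 334.1 kip.
Base metal (shear rupture): φR_n = 0.75 × 0.6 × 70 × 0.875 × 20 = 551.2 kip.
Governing: weld metal.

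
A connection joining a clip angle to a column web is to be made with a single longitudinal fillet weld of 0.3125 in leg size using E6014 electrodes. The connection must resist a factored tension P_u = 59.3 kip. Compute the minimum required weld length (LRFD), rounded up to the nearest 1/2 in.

E60XX → F_EXX = 60 ksi.
Throat t_e = 0.707 × 0.3125 = 0.2209 in.
φr_n = 0.75 × 0.6 × 60 × 0.2209 = 5.965 kip/in.
L_req = P_u / φr_n = 59.3 / 5.965 = 9.941 in total.
Round up → use L = 10 in.

L = 10 in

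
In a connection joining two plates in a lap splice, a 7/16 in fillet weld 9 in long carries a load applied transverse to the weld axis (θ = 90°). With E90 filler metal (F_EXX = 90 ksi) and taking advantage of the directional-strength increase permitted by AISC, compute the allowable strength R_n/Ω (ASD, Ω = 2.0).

t_e = 0.707 × 0.4375 = 0.3093 in; A_we = 0.3093 × 9 = 2.784 in².
Directional factor: 1.0 + 0.5 sin^1.5(90°) = 1.5.
F_nw = 0.6 × 90 × 1.5 = 81 ksi.
R_n/Ω = (81 × 2.784) / 2.0 = 112.7 kip.

R_n/Ω ≈ 113 kip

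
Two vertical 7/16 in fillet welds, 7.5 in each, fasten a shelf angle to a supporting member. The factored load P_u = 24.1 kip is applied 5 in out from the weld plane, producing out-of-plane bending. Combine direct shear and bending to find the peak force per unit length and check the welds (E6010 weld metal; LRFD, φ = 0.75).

E60XX → F_EXX = 60 ksi.
L_w = 2 × 7.5 = 15 in; section modulus (unit throat) S = 2 × L²/6 = 18.75 in².
Direct shear f_v = P/L_w = 24.1/15 = 1.607 kip/in.
Moment M = P × e = 24.1 × 5 = 120.5 kip·in; bending f_b = M/S = 6.427 kip/in.
f_max = √(f_v² + f_b²) = √(1.607² + 6.427²) = 6.624 kip/in.
φr_n = 0.75 × 0.6 × 60 × (0.707 × 0.4375) = 8.351 kip/in → adequate.

f_max ≈ 6.62 kip/in; adequate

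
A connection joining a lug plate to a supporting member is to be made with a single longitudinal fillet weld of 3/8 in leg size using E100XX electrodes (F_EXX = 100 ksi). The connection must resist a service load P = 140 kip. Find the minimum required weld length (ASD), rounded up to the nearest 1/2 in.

Throat t_e = 0.707 × 0.375 = 0.2651 in.
r_n/Ω = (0.6 × 100 × 0.2651) / 2.0 = 7.954 kip/in.
L_req = P / (r_n/Ω) = 140 / 7.954 = 17.6 in total.
Round up → use L = 18 in.

L = 18 in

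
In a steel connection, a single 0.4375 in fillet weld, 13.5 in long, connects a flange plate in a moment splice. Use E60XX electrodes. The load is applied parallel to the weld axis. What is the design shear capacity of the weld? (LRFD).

E60XX → F_EXX = 60 ksi.
Effective throat t_e = 0.707 × 0.4375 = 0.3093 in.
Total length L = 13.5 in; A_we = 0.3093 × 13.5 = 4.176 in².
F_nw = 0.6 F_EXX = 0.6 × 60 = 36 ksi.
φR_n = 0.75 × 36 × 4.176 = 112.7 kips.

φR_n ≈ 113 kips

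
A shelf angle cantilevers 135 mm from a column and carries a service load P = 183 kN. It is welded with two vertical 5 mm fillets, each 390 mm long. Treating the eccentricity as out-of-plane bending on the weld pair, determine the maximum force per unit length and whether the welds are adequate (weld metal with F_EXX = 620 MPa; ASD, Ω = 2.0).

f_max ≈ 541 N/mm; adequate

L_w = 2 × 390 = 780 mm; section modulus (unit throat) S = 2 × L²/6 = 50700 mm².
Direct shear f_v = P/L_w = 183×10³/780 = 234.6 N/mm.
Moment M = P × e = 183×10³ × 135 = 24705000 N·mm; bending f_b = M/S = 487.3 N/mm.
f_max = √(f_v² + f_b²) = √(234.6² + 487.3²) = 540.8 N/mm.
r_n/Ω = (1/2.0) × 0.6 × 620 × (0.707 × 5) = 657.5 N/mm → adequate.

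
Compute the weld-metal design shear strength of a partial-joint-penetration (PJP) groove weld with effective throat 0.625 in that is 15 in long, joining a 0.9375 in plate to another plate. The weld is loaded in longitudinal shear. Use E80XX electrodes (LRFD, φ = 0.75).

E80XX → F_EXX = 80 ksi.
Effective throat (given) t_e = 0.625 in.
A_we = 0.625 × 15 = 9.375 in².
F_nw = 0.6 F_EXX = 48 ksi.
φR_n = 0.75 × 48 × 9.375 = 337.5 kips.

φR_n ≈ 338 kips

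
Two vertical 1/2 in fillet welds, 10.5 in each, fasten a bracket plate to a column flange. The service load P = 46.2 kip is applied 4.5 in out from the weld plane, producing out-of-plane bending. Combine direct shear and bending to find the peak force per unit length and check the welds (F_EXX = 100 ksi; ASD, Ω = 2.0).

L_w = 2 × 10.5 = 21 in; section modulus (unit throat) S = 2 × L²/6 = 36.75 in².
Direct shear f_v = P/L_w = 46.2/21 = 2.2 kip/in.
Moment M = P × e = 46.2 × 4.5 = 207.9 kip·in; bending f_b = M/S = 5.657 kip/in.
f_max = √(f_v² + f_b²) = √(2.2² + 5.657²) = 6.07 kip/in.
r_n/Ω = (1/2.0) × 0.6 × 100 × (0.707 × 0.5) = 10.6 kip/in → adequate.

f_max ≈ 6.07 kip/in; adequate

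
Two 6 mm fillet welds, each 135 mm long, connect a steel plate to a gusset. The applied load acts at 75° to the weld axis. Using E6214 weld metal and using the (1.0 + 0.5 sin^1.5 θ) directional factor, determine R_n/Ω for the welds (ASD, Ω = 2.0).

E62XX → F_EXX = 620 MPa.
t_e = 0.707 × 6 = 4.242 mm; A_we = 4.242 × 270 = 1145 mm².
Directional factor: 1.0 + 0.5 sin^1.5(75°) = 1.475.
F_nw = 0.6 × 620 × 1.475 = 548.6 MPa.
R_n/Ω = (548.6 × 1145) / 2.0 × 10⁻³ = 314.2 kN.

R_n/Ω ≈ 314 kN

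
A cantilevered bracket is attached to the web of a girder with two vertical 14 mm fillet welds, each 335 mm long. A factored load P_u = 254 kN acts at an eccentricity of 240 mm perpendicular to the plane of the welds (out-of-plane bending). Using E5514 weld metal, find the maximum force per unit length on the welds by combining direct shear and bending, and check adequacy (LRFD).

f_max ≈ 1670 N/mm; adequate

E55XX → F_EXX = 550 MPa.
L_w = 2 × 335 = 670 mm; section modulus (unit throat) S = 2 × L²/6 = 37410 mm².
Direct shear f_v = P/L_w = 254×10³/670 = 379.1 N/mm.
Moment M = P × e = 254×10³ × 240 = 60960000 N·mm; bending f_b = M/S = 1630 N/mm.
f_max = √(f_v² + f_b²) = √(379.1² + 1630²) = 1673 N/mm.
φr_n = 0.75 × 0.6 × 550 × (0.707 × 14) = 2450 N/mm → adequate.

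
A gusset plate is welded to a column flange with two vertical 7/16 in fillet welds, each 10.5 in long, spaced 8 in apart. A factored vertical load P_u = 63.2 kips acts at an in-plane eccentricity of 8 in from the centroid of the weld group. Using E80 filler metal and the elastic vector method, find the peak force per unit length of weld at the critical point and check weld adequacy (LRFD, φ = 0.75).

f_max ≈ 8.48 kip/in; adequate

E80XX → F_EXX = 80 ksi.
Total weld length L_w = 21 in. Treat welds as unit-width lines.
Polar moment about centroid: J = 2[d³/12 + d(b/2)²] = 2[10.5³/12 + 10.5×4²] = 528.9 in³.
Direct shear f_v = P/L_w = 63.2 / 21 = 3.01 kip/in (vertical).
Torsion M = P·e = 63.2 × 8 = 505.6 kip·in.
Critical point at (x, y) = (4, 5.25) from centroid. f_tx = M·y/J = 5.018 kip/in; f_ty = M·x/J = 3.824 kip/in.
Resultant f_max = √[f_tx² + (f_v + f_ty)²] = √[5.018² + (3.01 + 3.824)²] = 8.478 kip/in.
Capacity per unit length: φr_n = 0.75 × 0.6 × 80 × (0.707 × 0.4375) = 11.14 kip/in.
8.478 ≤ 11.14 → adequate.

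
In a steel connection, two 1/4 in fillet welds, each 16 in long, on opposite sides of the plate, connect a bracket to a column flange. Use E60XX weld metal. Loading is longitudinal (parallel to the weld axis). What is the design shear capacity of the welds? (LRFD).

E60XX → F_EXX = 60 ksi.
Effective throat t_e = 0.707 × 0.25 = 0.1767 in.
Total length L = 32 in; A_we = 0.1767 × 32 = 5.656 in².
F_nw = 0.6 F_EXX = 0.6 × 60 = 36 ksi.
φR_n = 0.75 × 36 × 5.656 = 152.7 kips.

φR_n ≈ 153 kips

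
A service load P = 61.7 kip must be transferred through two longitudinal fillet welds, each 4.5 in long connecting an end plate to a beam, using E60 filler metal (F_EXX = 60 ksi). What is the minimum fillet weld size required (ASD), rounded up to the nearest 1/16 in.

w = 9/16 in

Total weld length L = 9 in.
Required throat t_e = P × Ω / (0.6 F_EXX × L) = 61.7 × 2.0 / (0.6 × 60 × 9) = 0.3809 in.
Required leg w = t_e / 0.707 = 0.5387 in → use 9/16 in.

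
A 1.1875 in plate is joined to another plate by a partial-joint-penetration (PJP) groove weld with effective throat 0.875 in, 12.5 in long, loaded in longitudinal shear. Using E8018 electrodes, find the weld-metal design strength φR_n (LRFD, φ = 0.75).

E80XX → F_EXX = 80 ksi.
Effective throat (given) t_e = 0.875 in.
A_we = 0.875 × 12.5 = 10.94 in².
F_nw = 0.6 F_EXX = 48 ksi.
φR_n = 0.75 × 48 × 10.94 = 393.8 kip.

φR_n ≈ 394 kip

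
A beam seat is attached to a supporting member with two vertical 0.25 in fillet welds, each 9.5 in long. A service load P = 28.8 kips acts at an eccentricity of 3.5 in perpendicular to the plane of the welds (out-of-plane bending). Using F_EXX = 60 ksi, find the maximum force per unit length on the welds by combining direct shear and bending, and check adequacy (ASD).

f_max ≈ 3.68 kip/in; NOT adequate

L_w = 2 × 9.5 = 19 in; section modulus (unit throat) S = 2 × L²/6 = 30.08 in².
Direct shear f_v = P/L_w = 28.8/19 = 1.516 kip/in.
Moment M = P × e = 28.8 × 3.5 = 100.8 kip·in; bending f_b = M/S = 3.351 kip/in.
f_max = √(f_v² + f_b²) = √(1.516² + 3.351²) = 3.678 kip/in.
r_n/Ω = (1/2.0) × 0.6 × 60 × (0.707 × 0.25) = 3.181 kip/in → NOT adequate.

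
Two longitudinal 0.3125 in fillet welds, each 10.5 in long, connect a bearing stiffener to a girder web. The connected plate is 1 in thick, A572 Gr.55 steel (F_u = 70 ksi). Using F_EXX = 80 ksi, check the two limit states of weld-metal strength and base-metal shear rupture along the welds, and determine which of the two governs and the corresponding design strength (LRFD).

φR_n ≈ 167 kips (weld metal governs)

t_e = 0.707 × 0.3125 = 0.2209 in; L = 21 in.
Weld metal: φR_n = 0.75 × 0.6 × 80 × 0.2209 × 21 = 167 kips.
Base metal (shear rupture): φR_n = 0.75 × 0.6 × 70 × 1 × 21 = 661.5 kips.
Governing: weld metal.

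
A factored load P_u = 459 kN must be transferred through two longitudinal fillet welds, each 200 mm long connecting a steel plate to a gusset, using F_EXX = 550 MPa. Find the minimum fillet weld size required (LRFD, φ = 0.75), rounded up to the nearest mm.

Total weld length L = 400 mm.
Required throat t_e = P_u / (φ × 0.6 F_EXX × L) = 459 / (0.75 × 0.6 × 550 × 400 × 10⁻³) = 4.636 mm.
Required leg w = t_e / 0.707 = 6.558 mm → use 7 mm.

w = 7 mm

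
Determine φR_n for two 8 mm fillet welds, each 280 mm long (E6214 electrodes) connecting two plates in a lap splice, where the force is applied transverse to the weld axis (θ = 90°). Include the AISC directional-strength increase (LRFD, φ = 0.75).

φR_n ≈ 1330 kN

E62XX → F_EXX = 620 MPa.
t_e = 0.707 × 8 = 5.656 mm; A_we = 5.656 × 560 = 3167 mm².
Directional factor: 1.0 + 0.5 sin^1.5(90°) = 1.5.
F_nw = 0.6 × 620 × 1.5 = 558 MPa.
φR_n = 0.75 × 558 × 3167 × 10⁻³ = 1326 kN.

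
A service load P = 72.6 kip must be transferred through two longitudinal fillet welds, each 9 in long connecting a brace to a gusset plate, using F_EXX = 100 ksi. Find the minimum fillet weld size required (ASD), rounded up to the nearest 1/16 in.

Total weld length L = 18 in.
Required throat t_e = P × Ω / (0.6 F_EXX × L) = 72.6 × 2.0 / (0.6 × 100 × 18) = 0.1344 in.
Required leg w = t_e / 0.707 = 0.1902 in → use 1/4 in.

w = 1/4 in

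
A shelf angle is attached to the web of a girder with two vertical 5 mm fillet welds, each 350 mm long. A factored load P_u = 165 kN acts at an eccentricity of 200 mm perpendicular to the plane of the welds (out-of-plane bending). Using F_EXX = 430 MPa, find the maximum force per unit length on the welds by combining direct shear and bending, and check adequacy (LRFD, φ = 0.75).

f_max ≈ 842 N/mm; NOT adequate

L_w = 2 × 350 = 700 mm; section modulus (unit throat) S = 2 × L²/6 = 40830 mm².
Direct shear f_v = P/L_w = 165×10³/700 = 235.7 N/mm.
Moment M = P × e = 165×10³ × 200 = 33000000 N·mm; bending f_b = M/S = 808.2 N/mm.
f_max = √(f_v² + f_b²) = √(235.7² + 808.2²) = 841.8 N/mm.
φr_n = 0.75 × 0.6 × 430 × (0.707 × 5) = 684 N/mm → NOT adequate.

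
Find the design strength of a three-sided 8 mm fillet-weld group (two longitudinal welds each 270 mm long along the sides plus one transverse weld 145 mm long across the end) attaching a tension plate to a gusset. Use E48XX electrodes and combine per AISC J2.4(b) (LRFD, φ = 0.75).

E48XX → F_EXX = 480 MPa.
t_e = 0.707 × 8 = 5.656 mm.
R_nwl = 0.6 × 480 × 5.656 × 540 × 10⁻³ = 879.6 kN (longitudinal, 2 welds).
R_nwt = 0.6 × 480 × 5.656 × 145 × 10⁻³ = 236.2 kN (transverse, base value).
(i) R_nwl + R_nwt = 1116 kN; (ii) 0.85 R_nwl + 1.5 R_nwt = 1102 kN.
R_n = max = 1116 kN [governs: (i)]; φR_n = 836.9 kN.

φR_n ≈ 837 kN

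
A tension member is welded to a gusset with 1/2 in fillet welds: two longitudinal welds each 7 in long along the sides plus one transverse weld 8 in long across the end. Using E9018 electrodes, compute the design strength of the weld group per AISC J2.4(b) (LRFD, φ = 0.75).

E90XX → F_EXX = 90 ksi.
t_e = 0.707 × 0.5 = 0.3535 in.
R_nwl = 0.6 × 90 × 0.3535 × 14 = 267.2 kip (longitudinal, 2 welds).
R_nwt = 0.6 × 90 × 0.3535 × 8 = 152.7 kip (transverse, base value).
(i) R_nwl + R_nwt = 420 kip; (ii) 0.85 R_nwl + 1.5 R_nwt = 456.2 kip.
R_n = max = 456.2 kip [governs: (ii)]; φR_n = 342.2 kip.

φR_n ≈ 342 kip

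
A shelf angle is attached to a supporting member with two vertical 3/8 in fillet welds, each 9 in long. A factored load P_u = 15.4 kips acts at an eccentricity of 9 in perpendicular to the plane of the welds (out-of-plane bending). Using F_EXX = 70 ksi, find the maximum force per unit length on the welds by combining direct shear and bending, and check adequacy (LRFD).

f_max ≈ 5.2 kip/in; adequate

L_w = 2 × 9 = 18 in; section modulus (unit throat) S = 2 × L²/6 = 27 in².
Direct shear f_v = P/L_w = 15.4/18 = 0.8556 kip/in.
Moment M = P × e = 15.4 × 9 = 138.6 kip·in; bending f_b = M/S = 5.133 kip/in.
f_max = √(f_v² + f_b²) = √(0.8556² + 5.133²) = 5.204 kip/in.
φr_n = 0.75 × 0.6 × 70 × (0.707 × 0.375) = 8.351 kip/in → adequate.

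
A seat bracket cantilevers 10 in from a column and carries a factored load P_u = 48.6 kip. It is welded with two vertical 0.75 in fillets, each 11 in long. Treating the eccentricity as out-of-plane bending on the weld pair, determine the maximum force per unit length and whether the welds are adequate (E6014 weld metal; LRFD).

f_max ≈ 12.3 kip/in; adequate

E60XX → F_EXX = 60 ksi.
L_w = 2 × 11 = 22 in; section modulus (unit throat) S = 2 × L²/6 = 40.33 in².
Direct shear f_v = P/L_w = 48.6/22 = 2.209 kip/in.
Moment M = P × e = 48.6 × 10 = 486 kip·in; bending f_b = M/S = 12.05 kip/in.
f_max = √(f_v² + f_b²) = √(2.209² + 12.05²) = 12.25 kip/in.
φr_n = 0.75 × 0.6 × 60 × (0.707 × 0.75) = 14.32 kip/in → adequate.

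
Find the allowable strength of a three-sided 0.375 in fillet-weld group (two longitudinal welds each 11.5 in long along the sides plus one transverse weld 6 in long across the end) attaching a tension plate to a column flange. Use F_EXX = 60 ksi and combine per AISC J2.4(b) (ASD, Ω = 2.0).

R_n/Ω ≈ 138 kip

t_e = 0.707 × 0.375 = 0.2651 in.
R_nwl = 0.6 × 60 × 0.2651 × 23 = 219.5 kip (longitudinal, 2 welds).
R_nwt = 0.6 × 60 × 0.2651 × 6 = 57.27 kip (transverse, base value).
(i) R_nwl + R_nwt = 276.8 kip; (ii) 0.85 R_nwl + 1.5 R_nwt = 272.5 kip.
R_n = max = 276.8 kip [governs: (i)]; R_n/Ω = 138.4 kip.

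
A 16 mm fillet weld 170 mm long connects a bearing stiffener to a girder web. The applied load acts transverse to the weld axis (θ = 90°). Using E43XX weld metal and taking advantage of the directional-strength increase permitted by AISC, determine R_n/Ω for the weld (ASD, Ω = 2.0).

E43XX → F_EXX = 430 MPa.
t_e = 0.707 × 16 = 11.31 mm; A_we = 11.31 × 170 = 1923 mm².
Directional factor: 1.0 + 0.5 sin^1.5(90°) = 1.5.
F_nw = 0.6 × 430 × 1.5 = 387 MPa.
R_n/Ω = (387 × 1923) / 2.0 × 10⁻³ = 372.1 kN.

R_n/Ω ≈ 372 kN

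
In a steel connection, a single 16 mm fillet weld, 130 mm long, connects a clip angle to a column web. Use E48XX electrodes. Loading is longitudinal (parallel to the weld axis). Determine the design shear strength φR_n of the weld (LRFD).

E48XX → F_EXX = 480 MPa.
Effective throat t_e = 0.707 × 16 = 11.31 mm.
Total length L = 130 mm; A_we = 11.31 × 130 = 1471 mm².
F_nw = 0.6 F_EXX = 0.6 × 480 = 288 MPa.
φR_n = 0.75 × 288 × 1471 × 10⁻³ = 317.6 kN.

φR_n ≈ 318 kN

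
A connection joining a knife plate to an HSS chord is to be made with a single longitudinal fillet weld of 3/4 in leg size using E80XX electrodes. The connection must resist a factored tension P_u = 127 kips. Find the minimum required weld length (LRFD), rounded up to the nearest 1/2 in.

L = 7 in

E80XX → F_EXX = 80 ksi.
Throat t_e = 0.707 × 0.75 = 0.5302 in.
φr_n = 0.75 × 0.6 × 80 × 0.5302 = 19.09 kips/in.
L_req = P_u / φr_n = 127 / 19.09 = 6.653 in total.
Round up → use L = 7 in.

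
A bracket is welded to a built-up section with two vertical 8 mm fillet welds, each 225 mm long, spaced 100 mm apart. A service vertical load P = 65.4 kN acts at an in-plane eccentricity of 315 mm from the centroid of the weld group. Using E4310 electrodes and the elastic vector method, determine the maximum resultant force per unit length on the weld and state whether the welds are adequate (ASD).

E43XX → F_EXX = 430 MPa.
Total weld length L_w = 450 mm. Treat welds as unit-width lines.
Polar moment about centroid: J = 2[d³/12 + d(b/2)²] = 2[225³/12 + 225×50²] = 3023000 mm³.
Direct shear f_v = P/L_w = 65.4×10³ / 450 = 145.3 N/mm (vertical).
Torsion M = P·e = 65.4×10³ × 315 = 20601000 N·mm.
Critical point at (x, y) = (50, 112.5) from centroid. f_tx = M·y/J = 766.5 N/mm; f_ty = M·x/J = 340.7 N/mm.
Resultant f_max = √[f_tx² + (f_v + f_ty)²] = √[766.5² + (145.3 + 340.7)²] = 907.6 N/mm.
Capacity per unit length: r_n/Ω = (1/2.0) × 0.6 × 430 × (0.707 × 8) = 729.6 N/mm.
907.6 > 729.6 → NOT adequate.

f_max ≈ 908 N/mm; NOT adequate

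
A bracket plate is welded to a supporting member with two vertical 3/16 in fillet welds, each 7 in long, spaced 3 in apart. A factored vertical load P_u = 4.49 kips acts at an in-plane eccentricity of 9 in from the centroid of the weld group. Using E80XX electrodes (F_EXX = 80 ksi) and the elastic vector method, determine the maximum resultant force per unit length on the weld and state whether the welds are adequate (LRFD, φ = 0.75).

f_max ≈ 1.88 kip/in; adequate

Total weld length L_w = 14 in. Treat welds as unit-width lines.
Polar moment about centroid: J = 2[d³/12 + d(b/2)²] = 2[7³/12 + 7×1.5²] = 88.67 in³.
Direct shear f_v = P/L_w = 4.49 / 14 = 0.3207 kip/in (vertical).
Torsion M = P·e = 4.49 × 9 = 40.41 kip·in.
Critical point at (x, y) = (1.5, 3.5) from centroid. f_tx = M·y/J = 1.595 kip/in; f_ty = M·x/J = 0.6836 kip/in.
Resultant f_max = √[f_tx² + (f_v + f_ty)²] = √[1.595² + (0.3207 + 0.6836)²] = 1.885 kip/in.
Capacity per unit length: φr_n = 0.75 × 0.6 × 80 × (0.707 × 0.1875) = 4.772 kip/in.
1.885 ≤ 4.772 → adequate.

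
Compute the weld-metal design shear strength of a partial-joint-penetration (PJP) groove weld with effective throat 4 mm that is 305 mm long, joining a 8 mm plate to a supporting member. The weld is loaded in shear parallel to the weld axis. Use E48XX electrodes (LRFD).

E48XX → F_EXX = 480 MPa.
Effective throat (given) t_e = 4 mm.
A_we = 4 × 305 = 1220 mm².
F_nw = 0.6 F_EXX = 288 MPa.
φR_n = 0.75 × 288 × 1220 × 10⁻³ = 263.5 kN.

φR_n ≈ 264 kN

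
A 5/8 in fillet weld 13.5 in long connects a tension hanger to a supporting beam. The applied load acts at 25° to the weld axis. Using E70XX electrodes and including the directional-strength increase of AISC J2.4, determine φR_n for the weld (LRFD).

E70XX → F_EXX = 70 ksi.
t_e = 0.707 × 0.625 = 0.4419 in; A_we = 0.4419 × 13.5 = 5.965 in².
Directional factor: 1.0 + 0.5 sin^1.5(25°) = 1.137.
F_nw = 0.6 × 70 × 1.137 = 47.77 ksi.
φR_n = 0.75 × 47.77 × 5.965 = 213.7 kips.

φR_n ≈ 214 kips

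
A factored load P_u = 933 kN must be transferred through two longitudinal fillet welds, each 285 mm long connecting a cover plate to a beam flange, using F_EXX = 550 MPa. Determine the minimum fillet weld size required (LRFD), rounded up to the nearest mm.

w = 10 mm

Total weld length L = 570 mm.
Required throat t_e = P_u / (φ × 0.6 F_EXX × L) = 933 / (0.75 × 0.6 × 550 × 570 × 10⁻³) = 6.614 mm.
Required leg w = t_e / 0.707 = 9.354 mm → use 10 mm.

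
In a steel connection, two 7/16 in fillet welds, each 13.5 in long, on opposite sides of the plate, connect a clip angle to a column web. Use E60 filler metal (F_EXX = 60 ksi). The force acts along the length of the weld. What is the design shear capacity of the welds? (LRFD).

Effective throat t_e = 0.707 × 0.4375 = 0.3093 in.
Total length L = 27 in; A_we = 0.3093 × 27 = 8.351 in².
F_nw = 0.6 F_EXX = 0.6 × 60 = 36 ksi.
φR_n = 0.75 × 36 × 8.351 = 225.5 kips.

φR_n ≈ 225 kips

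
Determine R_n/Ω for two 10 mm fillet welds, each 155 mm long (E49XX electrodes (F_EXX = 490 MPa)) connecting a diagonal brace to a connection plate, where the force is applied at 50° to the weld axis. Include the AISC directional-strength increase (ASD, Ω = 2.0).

R_n/Ω ≈ 430 kN

t_e = 0.707 × 10 = 7.07 mm; A_we = 7.07 × 310 = 2192 mm².
Directional factor: 1.0 + 0.5 sin^1.5(50°) = 1.335.
F_nw = 0.6 × 490 × 1.335 = 392.6 MPa.
R_n/Ω = (392.6 × 2192) / 2.0 × 10⁻³ = 430.2 kN.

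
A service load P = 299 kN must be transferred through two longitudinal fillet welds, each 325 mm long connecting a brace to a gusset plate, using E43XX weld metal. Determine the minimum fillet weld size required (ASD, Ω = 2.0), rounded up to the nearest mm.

w = 6 mm

E43XX → F_EXX = 430 MPa.
Total weld length L = 650 mm.
Required throat t_e = P × Ω / (0.6 F_EXX × L) = 299 × 2.0 / (0.6 × 430 × 650 × 10⁻³) = 3.566 mm.
Required leg w = t_e / 0.707 = 5.044 mm → use 6 mm.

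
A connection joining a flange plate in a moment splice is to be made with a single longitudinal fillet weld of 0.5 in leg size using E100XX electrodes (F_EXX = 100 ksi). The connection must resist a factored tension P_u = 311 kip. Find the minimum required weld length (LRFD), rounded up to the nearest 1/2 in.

L = 20 in

Throat t_e = 0.707 × 0.5 = 0.3535 in.
φr_n = 0.75 × 0.6 × 100 × 0.3535 = 15.91 kip/in.
L_req = P_u / φr_n = 311 / 15.91 = 19.55 in total.
Round up → use L = 20 in.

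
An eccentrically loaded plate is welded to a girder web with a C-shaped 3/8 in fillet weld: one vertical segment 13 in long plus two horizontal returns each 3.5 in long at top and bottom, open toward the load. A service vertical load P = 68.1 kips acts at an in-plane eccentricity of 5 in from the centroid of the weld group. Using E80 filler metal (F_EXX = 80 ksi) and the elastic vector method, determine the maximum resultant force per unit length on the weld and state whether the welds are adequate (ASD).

f_max ≈ 6.96 kip/in; NOT adequate

Total weld length L_w = 20 in. Treat welds as unit-width lines.
Centroid: x̄ = 2×3.5×1.75 / 20 = 0.6125 in from the vertical weld.
Polar moment about centroid: J = I_x + I_y = [13³/12 + 2×3.5×6.5²] + [13×0.6125² + 2(3.5³/12 + 3.5×1.137²)] = 499.9 in³.
Direct shear f_v = P/L_w = 68.1 / 20 = 3.405 kip/in (vertical).
Torsion M = P·e = 68.1 × 5 = 340.5 kip·in.
Critical point at (x, y) = (2.888, 6.5) from centroid. f_tx = M·y/J = 4.427 kip/in; f_ty = M·x/J = 1.967 kip/in.
Resultant f_max = √[f_tx² + (f_v + f_ty)²] = √[4.427² + (3.405 + 1.967)²] = 6.961 kip/in.
Capacity per unit length: r_n/Ω = (1/2.0) × 0.6 × 80 × (0.707 × 0.375) = 6.363 kip/in.
6.961 > 6.363 → NOT adequate.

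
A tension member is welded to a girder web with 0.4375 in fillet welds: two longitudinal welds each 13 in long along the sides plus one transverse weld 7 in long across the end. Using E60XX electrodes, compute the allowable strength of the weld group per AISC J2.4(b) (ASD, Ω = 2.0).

E60XX → F_EXX = 60 ksi.
t_e = 0.707 × 0.4375 = 0.3093 in.
R_nwl = 0.6 × 60 × 0.3093 × 26 = 289.5 kip (longitudinal, 2 welds).
R_nwt = 0.6 × 60 × 0.3093 × 7 = 77.95 kip (transverse, base value).
(i) R_nwl + R_nwt = 367.5 kip; (ii) 0.85 R_nwl + 1.5 R_nwt = 363 kip.
R_n = max = 367.5 kip [governs: (i)]; R_n/Ω = 183.7 kip.

R_n/Ω ≈ 184 kip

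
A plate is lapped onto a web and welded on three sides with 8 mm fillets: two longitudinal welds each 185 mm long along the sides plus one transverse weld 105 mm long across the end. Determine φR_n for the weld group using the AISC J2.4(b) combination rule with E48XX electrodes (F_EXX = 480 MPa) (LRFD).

t_e = 0.707 × 8 = 5.656 mm.
R_nwl = 0.6 × 480 × 5.656 × 370 × 10⁻³ = 602.7 kN (longitudinal, 2 welds).
R_nwt = 0.6 × 480 × 5.656 × 105 × 10⁻³ = 171 kN (transverse, base value).
(i) R_nwl + R_nwt = 773.7 kN; (ii) 0.85 R_nwl + 1.5 R_nwt = 768.9 kN.
R_n = max = 773.7 kN [governs: (i)]; φR_n = 580.3 kN.

φR_n ≈ 580 kN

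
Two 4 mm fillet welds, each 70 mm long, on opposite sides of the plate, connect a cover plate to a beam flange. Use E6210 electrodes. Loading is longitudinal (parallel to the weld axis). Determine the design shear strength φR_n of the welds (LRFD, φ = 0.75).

φR_n ≈ 110 kN

E62XX → F_EXX = 620 MPa.
Effective throat t_e = 0.707 × 4 = 2.828 mm.
Total length L = 140 mm; A_we = 2.828 × 140 = 395.9 mm².
F_nw = 0.6 F_EXX = 0.6 × 620 = 372 MPa.
φR_n = 0.75 × 372 × 395.9 × 10⁻³ = 110.5 kN.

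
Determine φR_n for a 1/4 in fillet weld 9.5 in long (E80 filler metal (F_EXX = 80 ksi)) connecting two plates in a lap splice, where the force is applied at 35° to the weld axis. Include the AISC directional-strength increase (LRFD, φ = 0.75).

t_e = 0.707 × 0.25 = 0.1767 in; A_we = 0.1767 × 9.5 = 1.679 in².
Directional factor: 1.0 + 0.5 sin^1.5(35°) = 1.217.
F_nw = 0.6 × 80 × 1.217 = 58.43 ksi.
φR_n = 0.75 × 58.43 × 1.679 = 73.58 kip.

φR_n ≈ 73.6 kip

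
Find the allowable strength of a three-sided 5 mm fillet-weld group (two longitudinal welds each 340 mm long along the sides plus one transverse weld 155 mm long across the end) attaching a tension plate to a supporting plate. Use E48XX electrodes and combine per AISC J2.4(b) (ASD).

E48XX → F_EXX = 480 MPa.
t_e = 0.707 × 5 = 3.535 mm.
R_nwl = 0.6 × 480 × 3.535 × 680 × 10⁻³ = 692.3 kN (longitudinal, 2 welds).
R_nwt = 0.6 × 480 × 3.535 × 155 × 10⁻³ = 157.8 kN (transverse, base value).
(i) R_nwl + R_nwt = 850.1 kN; (ii) 0.85 R_nwl + 1.5 R_nwt = 825.2 kN.
R_n = max = 850.1 kN [governs: (i)]; R_n/Ω = 425 kN.

R_n/Ω ≈ 425 kN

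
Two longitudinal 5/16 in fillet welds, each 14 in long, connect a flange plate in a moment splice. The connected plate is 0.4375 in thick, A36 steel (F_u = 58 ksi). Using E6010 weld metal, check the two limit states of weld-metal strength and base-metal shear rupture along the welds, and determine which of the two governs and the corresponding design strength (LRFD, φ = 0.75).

E60XX → F_EXX = 60 ksi.
t_e = 0.707 × 0.3125 = 0.2209 in; L = 28 in.
Weld metal: φR_n = 0.75 × 0.6 × 60 × 0.2209 × 28 = 167 kip.
Base metal (shear rupture): φR_n = 0.75 × 0.6 × 58 × 0.4375 × 28 = 319.7 kip.
Governing: weld metal.

φR_n ≈ 167 kip (weld metal governs)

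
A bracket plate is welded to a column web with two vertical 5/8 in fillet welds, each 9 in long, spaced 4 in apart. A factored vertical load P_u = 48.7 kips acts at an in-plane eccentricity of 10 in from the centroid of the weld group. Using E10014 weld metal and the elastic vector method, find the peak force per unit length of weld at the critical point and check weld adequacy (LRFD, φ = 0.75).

E100XX → F_EXX = 100 ksi.
Total weld length L_w = 18 in. Treat welds as unit-width lines.
Polar moment about centroid: J = 2[d³/12 + d(b/2)²] = 2[9³/12 + 9×2²] = 193.5 in³.
Direct shear f_v = P/L_w = 48.7 / 18 = 2.706 kip/in (vertical).
Torsion M = P·e = 48.7 × 10 = 487 kip·in.
Critical point at (x, y) = (2, 4.5) from centroid. f_tx = M·y/J = 11.33 kip/in; f_ty = M·x/J = 5.034 kip/in.
Resultant f_max = √[f_tx² + (f_v + f_ty)²] = √[11.33² + (2.706 + 5.034)²] = 13.72 kip/in.
Capacity per unit length: φr_n = 0.75 × 0.6 × 100 × (0.707 × 0.625) = 19.88 kip/in.
13.72 ≤ 19.88 → adequate.

f_max ≈ 13.7 kip/in; adequate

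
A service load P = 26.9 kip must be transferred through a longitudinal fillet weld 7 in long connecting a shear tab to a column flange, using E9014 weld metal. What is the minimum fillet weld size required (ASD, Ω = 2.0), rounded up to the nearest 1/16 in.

E90XX → F_EXX = 90 ksi.
Total weld length L = 7 in.
Required throat t_e = P × Ω / (0.6 F_EXX × L) = 26.9 × 2.0 / (0.6 × 90 × 7) = 0.1423 in.
Required leg w = t_e / 0.707 = 0.2013 in → use 1/4 in.

w = 1/4 in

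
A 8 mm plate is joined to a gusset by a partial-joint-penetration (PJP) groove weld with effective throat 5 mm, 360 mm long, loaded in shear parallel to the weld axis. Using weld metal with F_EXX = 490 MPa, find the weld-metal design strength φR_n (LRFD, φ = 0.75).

Effective throat (given) t_e = 5 mm.
A_we = 5 × 360 = 1800 mm².
F_nw = 0.6 F_EXX = 294 MPa.
φR_n = 0.75 × 294 × 1800 × 10⁻³ = 396.9 kN.

φR_n ≈ 397 kN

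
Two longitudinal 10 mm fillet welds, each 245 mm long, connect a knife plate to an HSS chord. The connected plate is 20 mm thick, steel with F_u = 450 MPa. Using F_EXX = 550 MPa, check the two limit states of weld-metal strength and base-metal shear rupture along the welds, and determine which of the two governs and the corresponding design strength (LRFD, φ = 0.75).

t_e = 0.707 × 10 = 7.07 mm; L = 490 mm.
Weld metal: φR_n = 0.75 × 0.6 × 550 × 7.07 × 490 × 10⁻³ = 857.4 kN.
Base metal (shear rupture): φR_n = 0.75 × 0.6 × 450 × 20 × 490 × 10⁻³ = 1984 kN.
Governing: weld metal.

φR_n ≈ 857 kN (weld metal governs)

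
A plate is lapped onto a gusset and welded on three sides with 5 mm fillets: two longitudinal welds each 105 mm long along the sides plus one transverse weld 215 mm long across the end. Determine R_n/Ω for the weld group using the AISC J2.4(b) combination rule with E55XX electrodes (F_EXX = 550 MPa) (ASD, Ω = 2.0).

R_n/Ω ≈ 292 kN

t_e = 0.707 × 5 = 3.535 mm.
R_nwl = 0.6 × 550 × 3.535 × 210 × 10⁻³ = 245 kN (longitudinal, 2 welds).
R_nwt = 0.6 × 550 × 3.535 × 215 × 10⁻³ = 250.8 kN (transverse, base value).
(i) R_nwl + R_nwt = 495.8 kN; (ii) 0.85 R_nwl + 1.5 R_nwt = 584.4 kN.
R_n = max = 584.4 kN [governs: (ii)]; R_n/Ω = 292.2 kN.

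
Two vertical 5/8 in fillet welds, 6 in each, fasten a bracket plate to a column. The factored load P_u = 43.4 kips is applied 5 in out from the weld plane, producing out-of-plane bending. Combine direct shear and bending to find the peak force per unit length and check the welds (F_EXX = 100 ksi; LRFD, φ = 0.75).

f_max ≈ 18.4 kip/in; adequate

L_w = 2 × 6 = 12 in; section modulus (unit throat) S = 2 × L²/6 = 12 in².
Direct shear f_v = P/L_w = 43.4/12 = 3.617 kip/in.
Moment M = P × e = 43.4 × 5 = 217 kip·in; bending f_b = M/S = 18.08 kip/in.
f_max = √(f_v² + f_b²) = √(3.617² + 18.08²) = 18.44 kip/in.
φr_n = 0.75 × 0.6 × 100 × (0.707 × 0.625) = 19.88 kip/in → adequate.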